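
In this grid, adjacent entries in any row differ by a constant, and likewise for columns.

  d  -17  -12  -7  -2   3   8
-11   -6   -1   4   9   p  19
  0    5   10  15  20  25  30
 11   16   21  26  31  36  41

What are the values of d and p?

d = -22, p = 14

Along each row the entries change by 5 per step; down each column they change by 11.
Row 1: from -17 at column 2, stepping by 5 to column 1 gives -22.
Row 2: from -11 at column 1, stepping by 5 to column 6 gives 14.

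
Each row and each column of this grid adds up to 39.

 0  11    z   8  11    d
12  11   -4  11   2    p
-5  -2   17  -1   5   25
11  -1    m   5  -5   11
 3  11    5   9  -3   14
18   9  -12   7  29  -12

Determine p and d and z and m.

The known cells in row 4 total 21, leaving 39 − 21 = 18 for the blank.
The known cells in column 3 total 24, leaving 39 − 24 = 15 for the blank.
The known cells in row 1 total 45, leaving 39 − 45 = -6 for the blank.
The known cells in row 2 total 32, leaving 39 − 32 = 7 for the blank.

p = 7, d = -6, z = 15, m = 18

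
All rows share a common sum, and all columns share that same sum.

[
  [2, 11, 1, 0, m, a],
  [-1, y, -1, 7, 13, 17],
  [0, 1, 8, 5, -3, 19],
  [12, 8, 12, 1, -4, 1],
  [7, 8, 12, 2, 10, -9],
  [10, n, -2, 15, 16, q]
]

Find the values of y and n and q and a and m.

Rows 3 and 4 both sum to 30, so that's the common total.
Column 5: 13 − 3 − 4 + 10 + 16 = 32, so its missing entry is 30 − 32 = -2.
Row 2: -1 − 1 + 7 + 13 + 17 = 35, so its missing entry is 30 − 35 = -5.
Column 2: 11 − 5 + 1 + 8 + 8 = 23, so its missing entry is 30 − 23 = 7.
Row 6: 10 + 7 − 2 + 15 + 16 = 46, so its missing entry is 30 − 46 = -16.
Row 1: 2 + 11 + 1 + 0 − 2 = 12, so its missing entry is 30 − 12 = 18.

y = -5, n = 7, q = -16, a = 18, m = -2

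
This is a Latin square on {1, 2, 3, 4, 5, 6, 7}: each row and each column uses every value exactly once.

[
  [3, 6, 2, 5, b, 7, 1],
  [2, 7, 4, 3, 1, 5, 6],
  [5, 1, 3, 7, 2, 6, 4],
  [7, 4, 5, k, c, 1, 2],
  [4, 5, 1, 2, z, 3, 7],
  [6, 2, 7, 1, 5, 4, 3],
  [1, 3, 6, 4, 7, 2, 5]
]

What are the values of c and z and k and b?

c = 3, z = 6, k = 6, b = 4

At (row 5, col 5): row 5 already has {1, 2, 3, 4, 5, 7}, so the value is 6.
Cell (4,4): column 4 already has {1, 2, 3, 4, 5, 7} → 6.
At (row 1, col 5): row 1 already has {1, 2, 3, 5, 6, 7}, so the value is 4.
At (row 4, col 5): row 4 already has {1, 2, 4, 5, 6, 7}, so the value is 3.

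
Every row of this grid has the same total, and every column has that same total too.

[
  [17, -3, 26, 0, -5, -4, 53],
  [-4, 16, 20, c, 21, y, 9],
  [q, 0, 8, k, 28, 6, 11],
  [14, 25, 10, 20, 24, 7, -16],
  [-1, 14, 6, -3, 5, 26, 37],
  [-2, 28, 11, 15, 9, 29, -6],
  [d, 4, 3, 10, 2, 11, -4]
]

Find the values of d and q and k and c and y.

d = 58, q = 2, k = 29, c = 13, y = 9

Rows 1 and 4 both sum to 84, so that's the common total.
Column 6: -4 + 6 + 7 + 26 + 29 + 11 = 75, so its missing entry is 84 − 75 = 9.
Row 7: 4 + 3 + 10 + 2 + 11 − 4 = 26, so its missing entry is 84 − 26 = 58.
Column 1: 17 − 4 + 14 − 1 − 2 + 58 = 82, so its missing entry is 84 − 82 = 2.
Row 3: 2 + 0 + 8 + 28 + 6 + 11 = 55, so its missing entry is 84 − 55 = 29.
Row 2: -4 + 16 + 20 + 21 + 9 + 9 = 71, so its missing entry is 84 − 71 = 13.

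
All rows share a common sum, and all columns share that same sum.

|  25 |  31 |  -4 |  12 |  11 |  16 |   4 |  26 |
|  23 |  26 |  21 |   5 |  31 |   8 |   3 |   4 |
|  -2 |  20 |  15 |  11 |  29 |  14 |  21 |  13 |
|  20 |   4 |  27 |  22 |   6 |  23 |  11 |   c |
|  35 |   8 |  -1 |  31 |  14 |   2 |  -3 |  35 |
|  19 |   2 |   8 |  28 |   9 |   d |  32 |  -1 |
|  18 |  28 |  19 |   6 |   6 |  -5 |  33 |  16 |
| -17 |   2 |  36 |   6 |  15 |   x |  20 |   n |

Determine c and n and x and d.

c = 8, n = 20, x = 39, d = 24

Rows 1 and 2 both sum to 121, so that's the common total.
Row 4 has 20 + 4 + 27 + 22 + 6 + 23 + 11 = 113; the blank must be 121 − 113 = 8.
Row 6 has 19 + 2 + 8 + 28 + 9 + 32 − 1 = 97; the blank must be 121 − 97 = 24.
Column 6 has 16 + 8 + 14 + 23 + 2 + 24 − 5 = 82; the blank must be 121 − 82 = 39.
Row 8 has -17 + 2 + 36 + 6 + 15 + 39 + 20 = 101; the blank must be 121 − 101 = 20.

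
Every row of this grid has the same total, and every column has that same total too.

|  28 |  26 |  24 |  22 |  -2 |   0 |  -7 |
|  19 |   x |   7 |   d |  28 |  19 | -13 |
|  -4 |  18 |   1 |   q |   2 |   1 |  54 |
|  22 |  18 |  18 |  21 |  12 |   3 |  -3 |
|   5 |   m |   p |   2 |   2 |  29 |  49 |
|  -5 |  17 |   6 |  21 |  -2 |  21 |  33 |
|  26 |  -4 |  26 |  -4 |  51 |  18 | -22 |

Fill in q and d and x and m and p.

q = 19, d = 10, x = 21, m = -5, p = 9

Rows 1 and 4 both sum to 91, so that's the common total.
The known cells in column 3 total 82, leaving 91 − 82 = 9 for the blank.
The known cells in row 5 total 96, leaving 91 − 96 = -5 for the blank.
The known cells in column 2 total 70, leaving 91 − 70 = 21 for the blank.
The known cells in row 3 total 72, leaving 91 − 72 = 19 for the blank.
The known cells in row 2 total 81, leaving 91 − 81 = 10 for the blank.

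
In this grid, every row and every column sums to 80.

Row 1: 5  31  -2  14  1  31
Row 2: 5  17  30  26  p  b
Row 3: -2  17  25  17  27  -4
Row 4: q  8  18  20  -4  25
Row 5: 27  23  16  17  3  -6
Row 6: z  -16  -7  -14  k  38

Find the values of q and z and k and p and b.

q = 13, z = 32, k = 47, p = 6, b = -4

The known cells in column 6 total 84, leaving 80 − 84 = -4 for the blank.
The known cells in row 2 total 74, leaving 80 − 74 = 6 for the blank.
The known cells in column 5 total 33, leaving 80 − 33 = 47 for the blank.
The known cells in row 4 total 67, leaving 80 − 67 = 13 for the blank.
The known cells in row 6 total 48, leaving 80 − 48 = 32 for the blank.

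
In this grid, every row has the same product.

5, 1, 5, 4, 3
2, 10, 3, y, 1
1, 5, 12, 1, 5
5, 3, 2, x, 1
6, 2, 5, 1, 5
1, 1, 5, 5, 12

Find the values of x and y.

Rows 3 and 5 each multiply to 300, so every row has product 300.
Row 4: 5×3×2×1 = 30, so the missing entry is 300 ÷ 30 = 10.
Row 2: 2×10×3×1 = 60, so the missing entry is 300 ÷ 60 = 5.

x = 10, y = 5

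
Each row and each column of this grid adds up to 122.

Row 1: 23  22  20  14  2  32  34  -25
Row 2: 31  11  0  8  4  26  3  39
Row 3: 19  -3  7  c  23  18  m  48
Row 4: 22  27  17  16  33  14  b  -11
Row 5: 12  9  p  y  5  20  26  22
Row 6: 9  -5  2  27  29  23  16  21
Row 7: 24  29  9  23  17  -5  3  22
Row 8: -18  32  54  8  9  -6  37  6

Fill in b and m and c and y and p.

The known cells in column 3 total 109, leaving 122 − 109 = 13 for the blank.
The known cells in row 5 total 107, leaving 122 − 107 = 15 for the blank.
The known cells in column 4 total 111, leaving 122 − 111 = 11 for the blank.
The known cells in row 3 total 123, leaving 122 − 123 = -1 for the blank.
The known cells in row 4 total 118, leaving 122 − 118 = 4 for the blank.

b = 4, m = -1, c = 11, y = 15, p = 13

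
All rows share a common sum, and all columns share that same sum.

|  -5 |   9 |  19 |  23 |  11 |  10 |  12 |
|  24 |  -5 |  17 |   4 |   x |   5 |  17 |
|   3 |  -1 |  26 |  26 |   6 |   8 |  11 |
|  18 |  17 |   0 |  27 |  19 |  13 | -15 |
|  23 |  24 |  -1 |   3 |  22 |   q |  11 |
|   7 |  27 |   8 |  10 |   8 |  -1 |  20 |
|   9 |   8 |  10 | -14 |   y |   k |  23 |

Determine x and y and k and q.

Rows 1 and 3 both sum to 79, so that's the common total.
Row 5 has 23 + 24 − 1 + 3 + 22 + 11 = 82; the blank must be 79 − 82 = -3.
Column 6 has 10 + 5 + 8 + 13 − 3 − 1 = 32; the blank must be 79 − 32 = 47.
Row 7 has 9 + 8 + 10 − 14 + 47 + 23 = 83; the blank must be 79 − 83 = -4.
Row 2 has 24 − 5 + 17 + 4 + 5 + 17 = 62; the blank must be 79 − 62 = 17.

x = 17, y = -4, k = 47, q = -3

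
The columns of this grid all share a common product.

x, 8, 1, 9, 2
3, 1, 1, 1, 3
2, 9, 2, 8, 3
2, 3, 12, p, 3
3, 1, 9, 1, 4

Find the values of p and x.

p = 3, x = 6

Columns 3 and 5 each multiply to 216, so every column has product 216.
Column 4: 9×1×8×1 = 72, so the missing entry is 216 ÷ 72 = 3.
Column 1: 3×2×2×3 = 36, so the missing entry is 216 ÷ 36 = 6.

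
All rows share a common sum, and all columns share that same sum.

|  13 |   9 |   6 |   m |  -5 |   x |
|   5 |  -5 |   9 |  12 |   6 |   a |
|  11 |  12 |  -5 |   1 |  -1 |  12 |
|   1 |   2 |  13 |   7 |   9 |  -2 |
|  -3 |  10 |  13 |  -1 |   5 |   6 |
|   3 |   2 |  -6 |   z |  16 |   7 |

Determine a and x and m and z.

a = 3, x = 4, m = 3, z = 8

Rows 3 and 4 both sum to 30, so that's the common total.
Row 6 has 3 + 2 − 6 + 16 + 7 = 22; the blank must be 30 − 22 = 8.
Column 4 has 12 + 1 + 7 − 1 + 8 = 27; the blank must be 30 − 27 = 3.
Row 1 has 13 + 9 + 6 + 3 − 5 = 26; the blank must be 30 − 26 = 4.
Row 2 has 5 − 5 + 9 + 12 + 6 = 27; the blank must be 30 − 27 = 3.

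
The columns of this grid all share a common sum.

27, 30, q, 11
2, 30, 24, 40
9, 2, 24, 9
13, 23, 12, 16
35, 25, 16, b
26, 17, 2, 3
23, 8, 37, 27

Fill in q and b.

Columns 1 and 2 both add up to 135, so every column sums to 135.
Column 3: 24 + 24 + 12 + 16 + 2 + 37 = 115, so the missing entry is 135 − 115 = 20.
Column 4: 11 + 40 + 9 + 16 + 3 + 27 = 106, so the missing entry is 135 − 106 = 29.

q = 20, b = 29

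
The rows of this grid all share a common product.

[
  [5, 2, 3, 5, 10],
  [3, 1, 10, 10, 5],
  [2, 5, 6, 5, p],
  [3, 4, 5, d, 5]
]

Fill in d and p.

Rows 1 and 2 each multiply to 1500, so every row has product 1500.
Row 4: 3×4×5×5 = 300, so the missing entry is 1500 ÷ 300 = 5.
Row 3: 2×5×6×5 = 300, so the missing entry is 1500 ÷ 300 = 5.

d = 5, p = 5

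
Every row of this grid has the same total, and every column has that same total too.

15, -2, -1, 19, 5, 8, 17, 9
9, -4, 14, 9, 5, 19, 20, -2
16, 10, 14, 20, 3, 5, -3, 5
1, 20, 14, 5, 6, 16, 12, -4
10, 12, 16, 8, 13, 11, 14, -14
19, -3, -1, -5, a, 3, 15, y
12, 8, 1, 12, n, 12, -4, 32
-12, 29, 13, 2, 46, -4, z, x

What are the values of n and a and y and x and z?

n = -3, a = -5, y = 47, x = -3, z = -1

Rows 1 and 2 both sum to 70, so that's the common total.
Row 7 has 12 + 8 + 1 + 12 + 12 − 4 + 32 = 73; the blank must be 70 − 73 = -3.
Column 5 has 5 + 5 + 3 + 6 + 13 − 3 + 46 = 75; the blank must be 70 − 75 = -5.
Row 6 has 19 − 3 − 1 − 5 − 5 + 3 + 15 = 23; the blank must be 70 − 23 = 47.
Column 8 has 9 − 2 + 5 − 4 − 14 + 47 + 32 = 73; the blank must be 70 − 73 = -3.
Row 8 has -12 + 29 + 13 + 2 + 46 − 4 − 3 = 71; the blank must be 70 − 71 = -1.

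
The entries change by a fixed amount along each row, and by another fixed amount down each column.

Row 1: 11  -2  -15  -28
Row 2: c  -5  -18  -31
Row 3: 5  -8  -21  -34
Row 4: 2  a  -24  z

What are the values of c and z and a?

c = 8, z = -37, a = -11

Along each row the entries change by -13 per step; down each column they change by -3.
Row 2: from -5 at column 2, stepping by -13 to column 1 gives 8.
Row 4: from 2 at column 1, stepping by -13 to column 4 gives -37.
Row 4: from 2 at column 1, stepping by -13 to column 2 gives -11.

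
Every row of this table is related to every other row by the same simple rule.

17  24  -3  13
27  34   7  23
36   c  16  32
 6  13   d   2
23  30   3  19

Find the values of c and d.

c = 43, d = -14

The difference between any two rows is the same in every column — this is an addition table with the headers hidden.
Row 3 minus row 1 is 32 − 13 = 19, so its entry in column 2 is 24 + 19 = 43.
Row 4 minus row 1 is 2 − 13 = -11, so its entry in column 3 is -3 + (-11) = -14.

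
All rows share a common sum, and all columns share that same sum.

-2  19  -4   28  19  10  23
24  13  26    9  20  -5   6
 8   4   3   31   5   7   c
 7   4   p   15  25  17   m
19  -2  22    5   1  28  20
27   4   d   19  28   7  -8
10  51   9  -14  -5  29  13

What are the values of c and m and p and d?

Rows 1 and 2 both sum to 93, so that's the common total.
Row 6 has 27 + 4 + 19 + 28 + 7 − 8 = 77; the blank must be 93 − 77 = 16.
Column 3 has -4 + 26 + 3 + 22 + 16 + 9 = 72; the blank must be 93 − 72 = 21.
Row 3 has 8 + 4 + 3 + 31 + 5 + 7 = 58; the blank must be 93 − 58 = 35.
Row 4 has 7 + 4 + 21 + 15 + 25 + 17 = 89; the blank must be 93 − 89 = 4.

c = 35, m = 4, p = 21, d = 16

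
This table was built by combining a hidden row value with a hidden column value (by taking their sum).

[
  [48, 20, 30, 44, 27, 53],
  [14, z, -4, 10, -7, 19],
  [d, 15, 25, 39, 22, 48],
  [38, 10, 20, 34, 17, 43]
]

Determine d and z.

d = 43, z = -14

The difference between any two rows is the same in every column — this is an addition table with the headers hidden.
Row 3 minus row 1 is 48 − 53 = -5, so its entry in column 1 is 48 + (-5) = 43.
Row 2 minus row 1 is 19 − 53 = -34, so its entry in column 2 is 20 + (-34) = -14.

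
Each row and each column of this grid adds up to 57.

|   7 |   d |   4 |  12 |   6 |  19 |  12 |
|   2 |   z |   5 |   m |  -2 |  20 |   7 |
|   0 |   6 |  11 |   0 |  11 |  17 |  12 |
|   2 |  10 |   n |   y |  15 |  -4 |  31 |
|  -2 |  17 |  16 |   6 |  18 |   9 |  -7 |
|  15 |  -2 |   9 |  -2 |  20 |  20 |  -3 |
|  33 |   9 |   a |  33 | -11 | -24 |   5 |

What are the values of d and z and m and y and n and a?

d = -3, z = 20, m = 5, y = 3, n = 0, a = 12

The known cells in row 1 total 60, leaving 57 − 60 = -3 for the blank.
The known cells in row 7 total 45, leaving 57 − 45 = 12 for the blank.
The known cells in column 2 total 37, leaving 57 − 37 = 20 for the blank.
The known cells in column 3 total 57, leaving 57 − 57 = 0 for the blank.
The known cells in row 4 total 54, leaving 57 − 54 = 3 for the blank.
The known cells in row 2 total 52, leaving 57 − 52 = 5 for the blank.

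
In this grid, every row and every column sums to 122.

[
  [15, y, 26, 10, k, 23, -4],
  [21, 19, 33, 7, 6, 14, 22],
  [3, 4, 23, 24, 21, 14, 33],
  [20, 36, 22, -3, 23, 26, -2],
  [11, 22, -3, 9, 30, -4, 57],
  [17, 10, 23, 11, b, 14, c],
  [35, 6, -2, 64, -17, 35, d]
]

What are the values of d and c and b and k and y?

The known cells in column 2 total 97, leaving 122 − 97 = 25 for the blank.
The known cells in row 1 total 95, leaving 122 − 95 = 27 for the blank.
The known cells in column 5 total 90, leaving 122 − 90 = 32 for the blank.
The known cells in row 6 total 107, leaving 122 − 107 = 15 for the blank.
The known cells in row 7 total 121, leaving 122 − 121 = 1 for the blank.

d = 1, c = 15, b = 32, k = 27, y = 25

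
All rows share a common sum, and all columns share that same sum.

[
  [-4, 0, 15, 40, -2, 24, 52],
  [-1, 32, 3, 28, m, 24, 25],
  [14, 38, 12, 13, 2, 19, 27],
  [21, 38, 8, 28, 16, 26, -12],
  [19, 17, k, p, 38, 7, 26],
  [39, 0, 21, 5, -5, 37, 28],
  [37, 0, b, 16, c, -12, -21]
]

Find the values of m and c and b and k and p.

Rows 1 and 3 both sum to 125, so that's the common total.
The known cells in column 4 total 130, leaving 125 − 130 = -5 for the blank.
The known cells in row 5 total 102, leaving 125 − 102 = 23 for the blank.
The known cells in column 3 total 82, leaving 125 − 82 = 43 for the blank.
The known cells in row 7 total 63, leaving 125 − 63 = 62 for the blank.
The known cells in row 2 total 111, leaving 125 − 111 = 14 for the blank.

m = 14, c = 62, b = 43, k = 23, p = -5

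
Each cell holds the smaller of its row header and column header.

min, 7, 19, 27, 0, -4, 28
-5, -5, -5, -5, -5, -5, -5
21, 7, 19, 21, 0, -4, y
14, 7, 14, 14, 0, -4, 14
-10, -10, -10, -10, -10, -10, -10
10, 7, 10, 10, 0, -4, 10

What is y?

min(21, 28) = 21.

21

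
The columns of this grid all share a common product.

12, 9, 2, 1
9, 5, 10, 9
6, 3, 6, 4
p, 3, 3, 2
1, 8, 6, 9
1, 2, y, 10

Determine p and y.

p = 10, y = 3

Columns 2 and 4 each multiply to 6480, so every column has product 6480.
Column 1: 12×9×6×1×1 = 648, so the missing entry is 6480 ÷ 648 = 10.
Column 3: 2×10×6×3×6 = 2160, so the missing entry is 6480 ÷ 2160 = 3.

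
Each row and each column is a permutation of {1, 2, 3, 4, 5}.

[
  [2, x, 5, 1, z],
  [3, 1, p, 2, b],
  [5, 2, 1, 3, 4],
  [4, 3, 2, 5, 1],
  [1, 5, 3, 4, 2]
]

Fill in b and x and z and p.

b = 5, x = 4, z = 3, p = 4

For row 1, column 2: column 2 already has {1, 2, 3, 5}; that leaves 4.
For row 2, column 3: column 3 already has {1, 2, 3, 5}; that leaves 4.
Cell (1,5): row 1 already has {1, 2, 4, 5} → 3.
Cell (2,5): row 2 already has {1, 2, 3, 4} → 5.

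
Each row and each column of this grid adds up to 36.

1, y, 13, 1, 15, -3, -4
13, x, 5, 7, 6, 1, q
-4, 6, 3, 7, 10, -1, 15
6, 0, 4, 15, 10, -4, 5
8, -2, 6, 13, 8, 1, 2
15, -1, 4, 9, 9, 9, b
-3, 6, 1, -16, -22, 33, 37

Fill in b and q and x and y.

Row 1 has 1 + 13 + 1 + 15 − 3 − 4 = 23; the blank must be 36 − 23 = 13.
Column 2 has 13 + 6 + 0 − 2 − 1 + 6 = 22; the blank must be 36 − 22 = 14.
Row 2 has 13 + 14 + 5 + 7 + 6 + 1 = 46; the blank must be 36 − 46 = -10.
Row 6 has 15 − 1 + 4 + 9 + 9 + 9 = 45; the blank must be 36 − 45 = -9.

b = -9, q = -10, x = 14, y = 13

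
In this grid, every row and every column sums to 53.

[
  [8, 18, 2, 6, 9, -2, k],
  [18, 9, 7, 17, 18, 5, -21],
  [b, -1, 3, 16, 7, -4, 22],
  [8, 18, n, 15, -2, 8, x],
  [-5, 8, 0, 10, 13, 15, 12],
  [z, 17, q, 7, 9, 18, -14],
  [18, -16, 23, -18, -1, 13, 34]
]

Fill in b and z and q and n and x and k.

Row 3 has -1 + 3 + 16 + 7 − 4 + 22 = 43; the blank must be 53 − 43 = 10.
Row 1 has 8 + 18 + 2 + 6 + 9 − 2 = 41; the blank must be 53 − 41 = 12.
Column 1 has 8 + 18 + 10 + 8 − 5 + 18 = 57; the blank must be 53 − 57 = -4.
Column 7 has 12 − 21 + 22 + 12 − 14 + 34 = 45; the blank must be 53 − 45 = 8.
Row 4 has 8 + 18 + 15 − 2 + 8 + 8 = 55; the blank must be 53 − 55 = -2.
Row 6 has -4 + 17 + 7 + 9 + 18 − 14 = 33; the blank must be 53 − 33 = 20.

b = 10, z = -4, q = 20, n = -2, x = 8, k = 12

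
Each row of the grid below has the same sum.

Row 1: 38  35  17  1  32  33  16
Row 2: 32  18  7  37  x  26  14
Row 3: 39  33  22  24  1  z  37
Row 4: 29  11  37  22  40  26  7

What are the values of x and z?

The complete rows each total 172.
Row 2 is missing 172 − 134 = 38 (since 32 + 18 + 7 + 37 + 26 + 14 = 134).
Row 3 is missing 172 − 156 = 16 (since 39 + 33 + 22 + 24 + 1 + 37 = 156).

x = 38, z = 16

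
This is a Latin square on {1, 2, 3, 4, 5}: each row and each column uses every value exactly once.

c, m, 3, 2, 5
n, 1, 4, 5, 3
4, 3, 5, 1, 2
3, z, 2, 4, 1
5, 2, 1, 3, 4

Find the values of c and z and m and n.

c = 1, z = 5, m = 4, n = 2

At (row 4, col 2): row 4 already has {1, 2, 3, 4}, so the value is 5.
At (row 2, col 1): row 2 already has {1, 3, 4, 5}, so the value is 2.
Cell (1,2): column 2 already has {1, 2, 3, 5} → 4.
For row 1, column 1: row 1 already has {2, 3, 4, 5}; that leaves 1.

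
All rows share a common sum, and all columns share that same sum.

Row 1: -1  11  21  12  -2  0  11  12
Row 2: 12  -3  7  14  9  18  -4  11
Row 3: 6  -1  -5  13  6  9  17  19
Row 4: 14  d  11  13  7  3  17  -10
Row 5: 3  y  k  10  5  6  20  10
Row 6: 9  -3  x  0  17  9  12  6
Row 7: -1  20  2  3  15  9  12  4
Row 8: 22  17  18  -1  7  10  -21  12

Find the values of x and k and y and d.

x = 14, k = -4, y = 14, d = 9

Rows 1 and 2 both sum to 64, so that's the common total.
Row 4: 14 + 11 + 13 + 7 + 3 + 17 − 10 = 55, so its missing entry is 64 − 55 = 9.
Column 2: 11 − 3 − 1 + 9 − 3 + 20 + 17 = 50, so its missing entry is 64 − 50 = 14.
Row 5: 3 + 14 + 10 + 5 + 6 + 20 + 10 = 68, so its missing entry is 64 − 68 = -4.
Row 6: 9 − 3 + 0 + 17 + 9 + 12 + 6 = 50, so its missing entry is 64 − 50 = 14.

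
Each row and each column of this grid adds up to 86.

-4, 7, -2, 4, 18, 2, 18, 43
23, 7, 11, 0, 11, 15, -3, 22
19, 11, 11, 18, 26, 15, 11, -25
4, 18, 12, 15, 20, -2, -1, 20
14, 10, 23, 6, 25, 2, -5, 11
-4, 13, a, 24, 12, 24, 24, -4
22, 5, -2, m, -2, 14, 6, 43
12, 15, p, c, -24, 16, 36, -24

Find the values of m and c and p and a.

Row 6 has -4 + 13 + 24 + 12 + 24 + 24 − 4 = 89; the blank must be 86 − 89 = -3.
Row 7 has 22 + 5 − 2 − 2 + 14 + 6 + 43 = 86; the blank must be 86 − 86 = 0.
Column 3 has -2 + 11 + 11 + 12 + 23 − 3 − 2 = 50; the blank must be 86 − 50 = 36.
Row 8 has 12 + 15 + 36 − 24 + 16 + 36 − 24 = 67; the blank must be 86 − 67 = 19.

m = 0, c = 19, p = 36, a = -3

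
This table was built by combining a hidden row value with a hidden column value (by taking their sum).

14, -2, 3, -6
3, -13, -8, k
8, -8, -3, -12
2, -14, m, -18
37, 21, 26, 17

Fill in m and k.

m = -9, k = -17

The difference between any two rows is the same in every column — this is an addition table with the headers hidden.
Row 4 minus row 1 is -14 − (-2) = -12, so its entry in column 3 is 3 + (-12) = -9.
Row 2 minus row 1 is -13 − (-2) = -11, so its entry in column 4 is -6 + (-11) = -17.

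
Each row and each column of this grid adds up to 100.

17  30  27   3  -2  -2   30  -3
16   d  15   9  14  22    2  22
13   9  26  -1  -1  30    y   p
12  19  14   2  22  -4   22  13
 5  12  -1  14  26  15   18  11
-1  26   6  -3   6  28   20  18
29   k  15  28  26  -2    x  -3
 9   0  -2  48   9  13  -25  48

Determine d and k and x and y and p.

Column 8: -3 + 22 + 13 + 11 + 18 − 3 + 48 = 106, so its missing entry is 100 − 106 = -6.
Row 2: 16 + 15 + 9 + 14 + 22 + 2 + 22 = 100, so its missing entry is 100 − 100 = 0.
Column 2: 30 + 0 + 9 + 19 + 12 + 26 + 0 = 96, so its missing entry is 100 − 96 = 4.
Row 3: 13 + 9 + 26 − 1 − 1 + 30 − 6 = 70, so its missing entry is 100 − 70 = 30.
Row 7: 29 + 4 + 15 + 28 + 26 − 2 − 3 = 97, so its missing entry is 100 − 97 = 3.

d = 0, k = 4, x = 3, y = 30, p = -6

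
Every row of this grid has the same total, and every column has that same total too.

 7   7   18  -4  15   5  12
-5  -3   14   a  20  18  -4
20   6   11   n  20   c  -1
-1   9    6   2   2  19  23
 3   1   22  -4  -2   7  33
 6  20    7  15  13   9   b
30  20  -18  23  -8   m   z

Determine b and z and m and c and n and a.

Rows 1 and 4 both sum to 60, so that's the common total.
Row 6: 6 + 20 + 7 + 15 + 13 + 9 = 70, so its missing entry is 60 − 70 = -10.
Column 7: 12 − 4 − 1 + 23 + 33 − 10 = 53, so its missing entry is 60 − 53 = 7.
Row 7: 30 + 20 − 18 + 23 − 8 + 7 = 54, so its missing entry is 60 − 54 = 6.
Column 6: 5 + 18 + 19 + 7 + 9 + 6 = 64, so its missing entry is 60 − 64 = -4.
Row 3: 20 + 6 + 11 + 20 − 4 − 1 = 52, so its missing entry is 60 − 52 = 8.
Row 2: -5 − 3 + 14 + 20 + 18 − 4 = 40, so its missing entry is 60 − 40 = 20.

b = -10, z = 7, m = 6, c = -4, n = 8, a = 20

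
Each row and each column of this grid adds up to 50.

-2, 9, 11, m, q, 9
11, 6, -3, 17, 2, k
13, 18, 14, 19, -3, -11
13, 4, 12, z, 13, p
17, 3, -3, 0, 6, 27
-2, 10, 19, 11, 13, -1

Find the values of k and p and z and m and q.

Column 5: 2 − 3 + 13 + 6 + 13 = 31, so its missing entry is 50 − 31 = 19.
Row 2: 11 + 6 − 3 + 17 + 2 = 33, so its missing entry is 50 − 33 = 17.
Row 1: -2 + 9 + 11 + 19 + 9 = 46, so its missing entry is 50 − 46 = 4.
Column 4: 4 + 17 + 19 + 0 + 11 = 51, so its missing entry is 50 − 51 = -1.
Row 4: 13 + 4 + 12 − 1 + 13 = 41, so its missing entry is 50 − 41 = 9.

k = 17, p = 9, z = -1, m = 4, q = 19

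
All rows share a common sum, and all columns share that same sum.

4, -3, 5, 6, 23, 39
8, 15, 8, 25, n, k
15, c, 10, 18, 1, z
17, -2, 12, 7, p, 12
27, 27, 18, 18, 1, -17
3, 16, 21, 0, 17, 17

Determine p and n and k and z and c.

p = 28, n = 4, k = 14, z = 9, c = 21

Rows 1 and 5 both sum to 74, so that's the common total.
The known cells in column 2 total 53, leaving 74 − 53 = 21 for the blank.
The known cells in row 4 total 46, leaving 74 − 46 = 28 for the blank.
The known cells in column 5 total 70, leaving 74 − 70 = 4 for the blank.
The known cells in row 2 total 60, leaving 74 − 60 = 14 for the blank.
The known cells in row 3 total 65, leaving 74 − 65 = 9 for the blank.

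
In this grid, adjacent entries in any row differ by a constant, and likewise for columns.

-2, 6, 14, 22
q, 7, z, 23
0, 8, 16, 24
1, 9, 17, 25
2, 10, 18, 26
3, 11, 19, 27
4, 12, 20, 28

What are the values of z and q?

Along each row the entries change by 8 per step; down each column they change by 1.
Row 2: from 7 at column 2, stepping by 8 to column 3 gives 15.
Row 2: from 7 at column 2, stepping by 8 to column 1 gives -1.

z = 15, q = -1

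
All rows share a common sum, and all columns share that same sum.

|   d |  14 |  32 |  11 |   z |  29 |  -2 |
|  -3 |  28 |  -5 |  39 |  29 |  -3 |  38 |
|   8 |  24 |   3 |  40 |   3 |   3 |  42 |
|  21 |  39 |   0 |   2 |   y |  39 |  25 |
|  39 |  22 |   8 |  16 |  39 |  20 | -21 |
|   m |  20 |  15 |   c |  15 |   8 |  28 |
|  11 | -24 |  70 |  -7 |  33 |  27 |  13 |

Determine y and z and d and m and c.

Rows 2 and 3 both sum to 123, so that's the common total.
The known cells in row 4 total 126, leaving 123 − 126 = -3 for the blank.
The known cells in column 5 total 116, leaving 123 − 116 = 7 for the blank.
The known cells in row 1 total 91, leaving 123 − 91 = 32 for the blank.
The known cells in column 1 total 108, leaving 123 − 108 = 15 for the blank.
The known cells in row 6 total 101, leaving 123 − 101 = 22 for the blank.

y = -3, z = 7, d = 32, m = 15, c = 22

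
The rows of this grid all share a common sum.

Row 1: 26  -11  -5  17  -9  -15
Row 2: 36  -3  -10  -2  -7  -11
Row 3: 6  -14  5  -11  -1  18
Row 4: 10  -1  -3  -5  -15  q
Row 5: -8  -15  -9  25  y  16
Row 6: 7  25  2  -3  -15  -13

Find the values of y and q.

y = -6, q = 17

Row 2 sums to 3 and so does row 3; that's the common total.
In row 5 the known cells total 9, leaving 3 − 9 = -6.
In row 4 the known cells total -14, leaving 3 − (-14) = 17.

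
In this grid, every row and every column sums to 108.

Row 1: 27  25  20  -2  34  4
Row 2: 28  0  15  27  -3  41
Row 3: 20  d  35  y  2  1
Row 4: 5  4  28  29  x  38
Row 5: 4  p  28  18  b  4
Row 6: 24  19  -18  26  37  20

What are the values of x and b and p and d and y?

Row 4 has 5 + 4 + 28 + 29 + 38 = 104; the blank must be 108 − 104 = 4.
Column 5 has 34 − 3 + 2 + 4 + 37 = 74; the blank must be 108 − 74 = 34.
Column 4 has -2 + 27 + 29 + 18 + 26 = 98; the blank must be 108 − 98 = 10.
Row 3 has 20 + 35 + 10 + 2 + 1 = 68; the blank must be 108 − 68 = 40.
Row 5 has 4 + 28 + 18 + 34 + 4 = 88; the blank must be 108 − 88 = 20.

x = 4, b = 34, p = 20, d = 40, y = 10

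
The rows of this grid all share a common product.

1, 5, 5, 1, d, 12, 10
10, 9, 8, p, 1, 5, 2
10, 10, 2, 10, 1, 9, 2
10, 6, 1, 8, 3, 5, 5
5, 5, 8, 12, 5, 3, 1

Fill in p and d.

p = 5, d = 12

Rows 4 and 5 each multiply to 36000, so every row has product 36000.
Row 2: 10×9×8×1×5×2 = 7200, so the missing entry is 36000 ÷ 7200 = 5.
Row 1: 1×5×5×1×12×10 = 3000, so the missing entry is 36000 ÷ 3000 = 12.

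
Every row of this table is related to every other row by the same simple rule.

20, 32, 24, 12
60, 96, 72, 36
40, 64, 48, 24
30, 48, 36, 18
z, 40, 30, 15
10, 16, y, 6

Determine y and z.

Each row is a constant multiple of every other row — this is a multiplication table with the headers hidden.
Row 6 is 6/12 = 1/2 times row 1, so its entry in column 3 is 24 × 1/2 = 12.
Row 5 is 15/12 = 5/4 times row 1, so its entry in column 1 is 20 × 5/4 = 25.

y = 12, z = 25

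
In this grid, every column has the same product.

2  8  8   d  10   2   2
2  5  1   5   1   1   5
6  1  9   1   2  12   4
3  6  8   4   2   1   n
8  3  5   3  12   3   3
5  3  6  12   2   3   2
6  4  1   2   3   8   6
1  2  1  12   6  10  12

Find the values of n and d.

Columns 3 and 6 each multiply to 17280, so every column has product 17280.
Column 7: 2×5×4×3×2×6×12 = 17280, so the missing entry is 17280 ÷ 17280 = 1.
Column 4: 5×1×4×3×12×2×12 = 17280, so the missing entry is 17280 ÷ 17280 = 1.

n = 1, d = 1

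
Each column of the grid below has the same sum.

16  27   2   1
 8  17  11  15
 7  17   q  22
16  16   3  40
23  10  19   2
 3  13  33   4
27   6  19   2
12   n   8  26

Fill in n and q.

n = 6, q = 17

Columns 1 and 4 both add up to 112, so every column sums to 112.
Column 2: 27 + 17 + 17 + 16 + 10 + 13 + 6 = 106, so the missing entry is 112 − 106 = 6.
Column 3: 2 + 11 + 3 + 19 + 33 + 19 + 8 = 95, so the missing entry is 112 − 95 = 17.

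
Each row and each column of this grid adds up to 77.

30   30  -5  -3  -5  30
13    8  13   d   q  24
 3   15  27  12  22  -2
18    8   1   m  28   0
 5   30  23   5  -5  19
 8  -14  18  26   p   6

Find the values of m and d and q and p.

The known cells in row 6 total 44, leaving 77 − 44 = 33 for the blank.
The known cells in row 4 total 55, leaving 77 − 55 = 22 for the blank.
The known cells in column 4 total 62, leaving 77 − 62 = 15 for the blank.
The known cells in row 2 total 73, leaving 77 − 73 = 4 for the blank.

m = 22, d = 15, q = 4, p = 33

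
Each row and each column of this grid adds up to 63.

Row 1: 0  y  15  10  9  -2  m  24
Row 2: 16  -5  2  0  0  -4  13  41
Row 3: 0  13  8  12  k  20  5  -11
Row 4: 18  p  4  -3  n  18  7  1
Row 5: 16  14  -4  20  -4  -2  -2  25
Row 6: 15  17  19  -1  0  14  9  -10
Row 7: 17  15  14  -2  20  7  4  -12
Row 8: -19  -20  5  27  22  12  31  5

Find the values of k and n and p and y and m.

k = 16, n = 0, p = 18, y = 11, m = -4

The known cells in row 3 total 47, leaving 63 − 47 = 16 for the blank.
The known cells in column 5 total 63, leaving 63 − 63 = 0 for the blank.
The known cells in row 4 total 45, leaving 63 − 45 = 18 for the blank.
The known cells in column 2 total 52, leaving 63 − 52 = 11 for the blank.
The known cells in row 1 total 67, leaving 63 − 67 = -4 for the blank.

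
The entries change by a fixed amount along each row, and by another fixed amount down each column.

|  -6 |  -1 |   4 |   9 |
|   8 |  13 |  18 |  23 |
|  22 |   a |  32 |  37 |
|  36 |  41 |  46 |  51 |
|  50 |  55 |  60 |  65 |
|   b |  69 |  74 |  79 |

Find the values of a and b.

a = 27, b = 64

Along each row the entries change by 5 per step; down each column they change by 14.
Row 3: from 22 at column 1, stepping by 5 to column 2 gives 27.
Row 6: from 69 at column 2, stepping by 5 to column 1 gives 64.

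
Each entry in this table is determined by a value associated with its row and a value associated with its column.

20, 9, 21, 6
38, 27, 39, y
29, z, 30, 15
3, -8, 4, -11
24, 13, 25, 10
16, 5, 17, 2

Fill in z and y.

The difference between any two rows is the same in every column — this is an addition table with the headers hidden.
Row 3 minus row 1 is 29 − 20 = 9, so its entry in column 2 is 9 + 9 = 18.
Row 2 minus row 1 is 38 − 20 = 18, so its entry in column 4 is 6 + 18 = 24.

z = 18, y = 24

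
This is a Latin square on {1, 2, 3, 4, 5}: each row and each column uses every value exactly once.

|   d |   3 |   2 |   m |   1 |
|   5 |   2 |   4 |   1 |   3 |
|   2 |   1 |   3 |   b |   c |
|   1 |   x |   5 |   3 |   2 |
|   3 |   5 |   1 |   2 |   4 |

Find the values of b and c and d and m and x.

Cell (3,5): column 5 already has {1, 2, 3, 4} → 5.
For row 1, column 1: column 1 already has {1, 2, 3, 5}; that leaves 4.
Cell (4,2): row 4 already has {1, 2, 3, 5} → 4.
Cell (1,4): row 1 already has {1, 2, 3, 4} → 5.
For row 3, column 4: row 3 already has {1, 2, 3, 5}; that leaves 4.

b = 4, c = 5, d = 4, m = 5, x = 4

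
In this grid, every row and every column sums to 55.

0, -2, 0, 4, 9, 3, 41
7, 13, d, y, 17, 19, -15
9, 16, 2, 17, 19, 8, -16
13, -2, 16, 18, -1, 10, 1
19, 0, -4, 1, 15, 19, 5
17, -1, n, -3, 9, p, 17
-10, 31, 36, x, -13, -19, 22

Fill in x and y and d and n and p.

x = 8, y = 10, d = 4, n = 1, p = 15

Column 6 has 3 + 19 + 8 + 10 + 19 − 19 = 40; the blank must be 55 − 40 = 15.
Row 7 has -10 + 31 + 36 − 13 − 19 + 22 = 47; the blank must be 55 − 47 = 8.
Column 4 has 4 + 17 + 18 + 1 − 3 + 8 = 45; the blank must be 55 − 45 = 10.
Row 2 has 7 + 13 + 10 + 17 + 19 − 15 = 51; the blank must be 55 − 51 = 4.
Row 6 has 17 − 1 − 3 + 9 + 15 + 17 = 54; the blank must be 55 − 54 = 1.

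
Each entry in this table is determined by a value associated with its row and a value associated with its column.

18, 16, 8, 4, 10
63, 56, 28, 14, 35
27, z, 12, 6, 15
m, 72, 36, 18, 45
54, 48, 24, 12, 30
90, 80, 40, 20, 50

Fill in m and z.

m = 81, z = 24

Each row is a constant multiple of every other row — this is a multiplication table with the headers hidden.
Row 4 is 18/4 = 9/2 times row 1, so its entry in column 1 is 18 × 9/2 = 81.
Row 3 is 6/4 = 3/2 times row 1, so its entry in column 2 is 16 × 3/2 = 24.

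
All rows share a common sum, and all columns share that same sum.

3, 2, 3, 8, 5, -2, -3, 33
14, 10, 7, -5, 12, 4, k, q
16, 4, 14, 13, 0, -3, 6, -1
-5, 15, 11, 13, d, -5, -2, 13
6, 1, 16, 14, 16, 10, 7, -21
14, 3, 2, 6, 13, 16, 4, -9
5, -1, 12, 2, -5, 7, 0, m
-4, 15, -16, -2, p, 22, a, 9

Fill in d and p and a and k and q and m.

d = 9, p = -1, a = 26, k = 11, q = -4, m = 29

Rows 1 and 3 both sum to 49, so that's the common total.
Row 4 has -5 + 15 + 11 + 13 − 5 − 2 + 13 = 40; the blank must be 49 − 40 = 9.
Column 5 has 5 + 12 + 0 + 9 + 16 + 13 − 5 = 50; the blank must be 49 − 50 = -1.
Row 7 has 5 − 1 + 12 + 2 − 5 + 7 + 0 = 20; the blank must be 49 − 20 = 29.
Column 8 has 33 − 1 + 13 − 21 − 9 + 29 + 9 = 53; the blank must be 49 − 53 = -4.
Row 8 has -4 + 15 − 16 − 2 − 1 + 22 + 9 = 23; the blank must be 49 − 23 = 26.
Row 2 has 14 + 10 + 7 − 5 + 12 + 4 − 4 = 38; the blank must be 49 − 38 = 11.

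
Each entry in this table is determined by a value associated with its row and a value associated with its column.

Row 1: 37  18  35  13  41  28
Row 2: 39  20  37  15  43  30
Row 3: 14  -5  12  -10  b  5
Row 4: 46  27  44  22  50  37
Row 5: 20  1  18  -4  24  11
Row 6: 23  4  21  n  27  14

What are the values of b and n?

The difference between any two rows is the same in every column — this is an addition table with the headers hidden.
Row 3 minus row 1 is -5 − 18 = -23, so its entry in column 5 is 41 + (-23) = 18.
Row 6 minus row 1 is 4 − 18 = -14, so its entry in column 4 is 13 + (-14) = -1.

b = 18, n = -1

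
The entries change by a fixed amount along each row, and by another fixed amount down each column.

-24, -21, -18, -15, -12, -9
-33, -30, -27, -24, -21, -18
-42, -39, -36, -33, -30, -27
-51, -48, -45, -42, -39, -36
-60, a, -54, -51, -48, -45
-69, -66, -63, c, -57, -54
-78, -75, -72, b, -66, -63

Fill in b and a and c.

Along each row the entries change by 3 per step; down each column they change by -9.
Row 7: from -78 at column 1, stepping by 3 to column 4 gives -69.
Row 5: from -60 at column 1, stepping by 3 to column 2 gives -57.
Row 6: from -69 at column 1, stepping by 3 to column 4 gives -60.

b = -69, a = -57, c = -60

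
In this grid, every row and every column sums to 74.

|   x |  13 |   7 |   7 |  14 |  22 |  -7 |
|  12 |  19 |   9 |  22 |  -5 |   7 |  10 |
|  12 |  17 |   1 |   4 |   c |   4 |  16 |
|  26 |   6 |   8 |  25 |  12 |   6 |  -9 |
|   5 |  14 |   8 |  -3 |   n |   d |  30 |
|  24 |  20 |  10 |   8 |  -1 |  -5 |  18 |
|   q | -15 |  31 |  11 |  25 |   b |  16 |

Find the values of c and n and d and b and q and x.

c = 20, n = 9, d = 11, b = 29, q = -23, x = 18

Row 3 has 12 + 17 + 1 + 4 + 4 + 16 = 54; the blank must be 74 − 54 = 20.
Column 5 has 14 − 5 + 20 + 12 − 1 + 25 = 65; the blank must be 74 − 65 = 9.
Row 1 has 13 + 7 + 7 + 14 + 22 − 7 = 56; the blank must be 74 − 56 = 18.
Row 5 has 5 + 14 + 8 − 3 + 9 + 30 = 63; the blank must be 74 − 63 = 11.
Column 6 has 22 + 7 + 4 + 6 + 11 − 5 = 45; the blank must be 74 − 45 = 29.
Row 7 has -15 + 31 + 11 + 25 + 29 + 16 = 97; the blank must be 74 − 97 = -23.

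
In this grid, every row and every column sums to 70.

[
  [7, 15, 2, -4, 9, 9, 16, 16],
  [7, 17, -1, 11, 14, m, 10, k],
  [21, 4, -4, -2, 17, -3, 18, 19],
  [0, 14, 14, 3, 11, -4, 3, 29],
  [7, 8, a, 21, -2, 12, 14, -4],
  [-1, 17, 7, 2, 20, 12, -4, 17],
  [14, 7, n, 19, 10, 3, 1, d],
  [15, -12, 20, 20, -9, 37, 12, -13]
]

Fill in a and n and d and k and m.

a = 14, n = 18, d = -2, k = 8, m = 4

Column 6: 9 − 3 − 4 + 12 + 12 + 3 + 37 = 66, so its missing entry is 70 − 66 = 4.
Row 5: 7 + 8 + 21 − 2 + 12 + 14 − 4 = 56, so its missing entry is 70 − 56 = 14.
Column 3: 2 − 1 − 4 + 14 + 14 + 7 + 20 = 52, so its missing entry is 70 − 52 = 18.
Row 7: 14 + 7 + 18 + 19 + 10 + 3 + 1 = 72, so its missing entry is 70 − 72 = -2.
Row 2: 7 + 17 − 1 + 11 + 14 + 4 + 10 = 62, so its missing entry is 70 − 62 = 8.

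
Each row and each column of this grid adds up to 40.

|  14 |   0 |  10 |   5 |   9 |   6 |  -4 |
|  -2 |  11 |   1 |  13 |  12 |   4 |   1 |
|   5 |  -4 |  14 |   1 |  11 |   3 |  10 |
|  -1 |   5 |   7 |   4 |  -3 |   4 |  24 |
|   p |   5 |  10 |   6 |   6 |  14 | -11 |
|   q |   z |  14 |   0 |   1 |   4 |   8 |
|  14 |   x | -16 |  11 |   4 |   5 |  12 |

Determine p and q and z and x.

p = 10, q = 0, z = 13, x = 10

Row 7: 14 − 16 + 11 + 4 + 5 + 12 = 30, so its missing entry is 40 − 30 = 10.
Row 5: 5 + 10 + 6 + 6 + 14 − 11 = 30, so its missing entry is 40 − 30 = 10.
Column 1: 14 − 2 + 5 − 1 + 10 + 14 = 40, so its missing entry is 40 − 40 = 0.
Row 6: 0 + 14 + 0 + 1 + 4 + 8 = 27, so its missing entry is 40 − 27 = 13.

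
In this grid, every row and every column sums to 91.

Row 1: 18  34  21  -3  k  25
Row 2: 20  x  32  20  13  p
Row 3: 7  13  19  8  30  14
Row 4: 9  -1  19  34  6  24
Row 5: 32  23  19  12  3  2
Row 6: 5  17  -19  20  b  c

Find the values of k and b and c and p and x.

k = -4, b = 43, c = 25, p = 1, x = 5

The known cells in row 1 total 95, leaving 91 − 95 = -4 for the blank.
The known cells in column 2 total 86, leaving 91 − 86 = 5 for the blank.
The known cells in row 2 total 90, leaving 91 − 90 = 1 for the blank.
The known cells in column 6 total 66, leaving 91 − 66 = 25 for the blank.
The known cells in row 6 total 48, leaving 91 − 48 = 43 for the blank.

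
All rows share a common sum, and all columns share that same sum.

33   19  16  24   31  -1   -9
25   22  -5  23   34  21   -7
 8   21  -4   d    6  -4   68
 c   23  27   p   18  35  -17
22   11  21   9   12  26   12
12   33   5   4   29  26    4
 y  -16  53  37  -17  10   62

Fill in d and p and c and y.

Rows 1 and 2 both sum to 113, so that's the common total.
Row 3: 8 + 21 − 4 + 6 − 4 + 68 = 95, so its missing entry is 113 − 95 = 18.
Column 4: 24 + 23 + 18 + 9 + 4 + 37 = 115, so its missing entry is 113 − 115 = -2.
Row 7: -16 + 53 + 37 − 17 + 10 + 62 = 129, so its missing entry is 113 − 129 = -16.
Row 4: 23 + 27 − 2 + 18 + 35 − 17 = 84, so its missing entry is 113 − 84 = 29.

d = 18, p = -2, c = 29, y = -16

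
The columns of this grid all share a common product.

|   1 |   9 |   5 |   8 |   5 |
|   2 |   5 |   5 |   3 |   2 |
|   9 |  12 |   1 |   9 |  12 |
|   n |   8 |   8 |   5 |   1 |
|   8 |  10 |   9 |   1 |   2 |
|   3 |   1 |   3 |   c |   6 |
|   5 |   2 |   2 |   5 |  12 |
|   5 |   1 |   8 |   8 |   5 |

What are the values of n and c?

n = 8, c = 2

Columns 2 and 3 each multiply to 86400, so every column has product 86400.
Column 1: 1×2×9×8×3×5×5 = 10800, so the missing entry is 86400 ÷ 10800 = 8.
Column 4: 8×3×9×5×1×5×8 = 43200, so the missing entry is 86400 ÷ 43200 = 2.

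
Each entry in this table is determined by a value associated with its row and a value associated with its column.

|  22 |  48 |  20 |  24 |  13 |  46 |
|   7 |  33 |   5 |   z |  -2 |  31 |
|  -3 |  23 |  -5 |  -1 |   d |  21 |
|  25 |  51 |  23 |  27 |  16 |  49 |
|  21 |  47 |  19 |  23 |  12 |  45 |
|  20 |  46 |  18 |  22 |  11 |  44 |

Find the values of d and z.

d = -12, z = 9

The difference between any two rows is the same in every column — this is an addition table with the headers hidden.
Row 3 minus row 1 is 23 − 48 = -25, so its entry in column 5 is 13 + (-25) = -12.
Row 2 minus row 1 is 33 − 48 = -15, so its entry in column 4 is 24 + (-15) = 9.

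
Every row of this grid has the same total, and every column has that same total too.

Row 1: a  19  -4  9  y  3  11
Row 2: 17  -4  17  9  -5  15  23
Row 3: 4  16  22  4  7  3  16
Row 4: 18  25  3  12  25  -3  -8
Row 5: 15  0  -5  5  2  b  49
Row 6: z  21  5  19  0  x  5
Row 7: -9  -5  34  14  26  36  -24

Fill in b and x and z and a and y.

b = 6, x = 12, z = 10, a = 17, y = 17

Rows 2 and 3 both sum to 72, so that's the common total.
Column 5: -5 + 7 + 25 + 2 + 0 + 26 = 55, so its missing entry is 72 − 55 = 17.
Row 1: 19 − 4 + 9 + 17 + 3 + 11 = 55, so its missing entry is 72 − 55 = 17.
Row 5: 15 + 0 − 5 + 5 + 2 + 49 = 66, so its missing entry is 72 − 66 = 6.
Column 6: 3 + 15 + 3 − 3 + 6 + 36 = 60, so its missing entry is 72 − 60 = 12.
Row 6: 21 + 5 + 19 + 0 + 12 + 5 = 62, so its missing entry is 72 − 62 = 10.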